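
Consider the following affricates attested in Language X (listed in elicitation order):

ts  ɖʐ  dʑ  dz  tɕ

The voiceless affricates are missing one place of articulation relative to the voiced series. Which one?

retroflex

Voiceless: /ts/ (alveolar), /tɕ/ (alveolo-palatal).
Voiced: /dz/ (alveolar), /ɖʐ/ (retroflex), /dʑ/ (alveolo-palatal).
Every place of articulation has a voiceless member except retroflex, where /ʈʂ/ would be expected.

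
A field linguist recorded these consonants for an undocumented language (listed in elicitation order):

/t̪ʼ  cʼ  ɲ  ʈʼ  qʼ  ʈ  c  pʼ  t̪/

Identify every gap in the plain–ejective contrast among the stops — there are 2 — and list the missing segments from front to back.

place of articulation  plain     ejective
bilabial          —         pʼ      
dental            t̪        t̪ʼ     
retroflex         ʈ         ʈʼ      
palatal           c         cʼ      
uvular            —         qʼ      
Gaps, from front to back: bilabial lacks plain (/p/); uvular lacks plain (/q/).

/p/, /q/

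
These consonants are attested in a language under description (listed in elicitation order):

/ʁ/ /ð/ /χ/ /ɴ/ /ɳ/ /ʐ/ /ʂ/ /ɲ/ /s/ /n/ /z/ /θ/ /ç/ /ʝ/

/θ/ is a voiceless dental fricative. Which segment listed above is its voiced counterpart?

/ð/

The voiced counterpart is a voiced dental fricative — in this inventory, /ð/.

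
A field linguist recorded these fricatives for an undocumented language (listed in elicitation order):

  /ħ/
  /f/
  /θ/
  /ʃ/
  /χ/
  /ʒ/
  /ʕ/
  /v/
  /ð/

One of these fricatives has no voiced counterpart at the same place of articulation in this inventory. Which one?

/χ/

Labiodental: /f/ ~ /v/
Dental: /θ/ ~ /ð/
Postalveolar: /ʃ/ ~ /ʒ/
Pharyngeal: /ħ/ ~ /ʕ/
Uvular: only /χ/ (voiceless); no voiced partner.
So /χ/ is the unpaired segment.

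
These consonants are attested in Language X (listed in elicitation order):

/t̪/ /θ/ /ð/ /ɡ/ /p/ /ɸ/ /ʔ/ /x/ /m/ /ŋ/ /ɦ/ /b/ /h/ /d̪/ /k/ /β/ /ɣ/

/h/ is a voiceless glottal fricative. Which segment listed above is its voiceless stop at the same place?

/ʔ/

The voiceless stop at the same place is a voiceless glottal stop — in this inventory, /ʔ/.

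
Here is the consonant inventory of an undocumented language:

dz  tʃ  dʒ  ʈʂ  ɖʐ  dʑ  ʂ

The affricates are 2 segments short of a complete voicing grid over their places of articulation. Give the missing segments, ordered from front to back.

Voiceless: /tʃ/ (postalveolar), /ʈʂ/ (retroflex).
Voiced: /dz/ (alveolar), /dʒ/ (postalveolar), /ɖʐ/ (retroflex), /dʑ/ (alveolo-palatal).
Gaps, from front to back: alveolar lacks voiceless (/ts/); alveolo-palatal lacks voiceless (/tɕ/).

/ts/, /tɕ/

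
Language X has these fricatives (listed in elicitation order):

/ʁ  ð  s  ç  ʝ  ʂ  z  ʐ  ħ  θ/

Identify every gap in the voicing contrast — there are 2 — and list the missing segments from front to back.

place of articulation  voiceless  voiced  
dental            θ         ð       
alveolar          s         z       
retroflex         ʂ         ʐ       
palatal           ç         ʝ       
uvular            —         ʁ       
pharyngeal        ħ         —       
Gaps, from front to back: uvular lacks voiceless (/χ/); pharyngeal lacks voiced (/ʕ/).

/χ/, /ʕ/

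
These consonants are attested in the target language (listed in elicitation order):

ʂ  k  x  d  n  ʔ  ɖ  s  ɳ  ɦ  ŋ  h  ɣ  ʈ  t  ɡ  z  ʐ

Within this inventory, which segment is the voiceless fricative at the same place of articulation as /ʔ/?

/ʔ/ is a voiceless glottal stop.
The voiceless fricative at the same place is a voiceless glottal fricative — in this inventory, /h/.

/h/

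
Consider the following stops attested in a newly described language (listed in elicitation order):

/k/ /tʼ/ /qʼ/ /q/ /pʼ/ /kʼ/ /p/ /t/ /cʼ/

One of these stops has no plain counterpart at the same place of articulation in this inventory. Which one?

Bilabial: /p/ ~ /pʼ/
Alveolar: /t/ ~ /tʼ/
Velar: /k/ ~ /kʼ/
Uvular: /q/ ~ /qʼ/
Palatal: only /cʼ/ (ejective); no plain partner.
So /cʼ/ is the unpaired segment.

/cʼ/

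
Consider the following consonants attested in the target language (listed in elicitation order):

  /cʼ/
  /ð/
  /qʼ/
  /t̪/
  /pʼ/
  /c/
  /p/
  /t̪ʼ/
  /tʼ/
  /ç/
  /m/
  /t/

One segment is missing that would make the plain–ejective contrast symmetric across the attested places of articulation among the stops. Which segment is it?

/q/

bilabial: plain /p/, ejective /pʼ/.
dental: plain /t̪/, ejective /t̪ʼ/.
alveolar: plain /t/, ejective /tʼ/.
palatal: plain /c/, ejective /cʼ/.
uvular: plain —, ejective /qʼ/.
The uvular row has no plain member, so the gap is the plain uvular stop /q/.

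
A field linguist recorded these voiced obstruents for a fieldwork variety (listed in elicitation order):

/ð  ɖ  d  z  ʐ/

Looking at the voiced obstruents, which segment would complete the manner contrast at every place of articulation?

/d̪/

dental: stop —, fricative /ð/.
alveolar: stop /d/, fricative /z/.
retroflex: stop /ɖ/, fricative /ʐ/.
The dental row has no stop member, so the gap is the dental stop /d̪/.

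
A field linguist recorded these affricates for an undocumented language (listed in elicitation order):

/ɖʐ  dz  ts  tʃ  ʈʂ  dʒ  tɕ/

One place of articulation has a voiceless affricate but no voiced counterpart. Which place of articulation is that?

Voiceless: /ts/ (alveolar), /tʃ/ (postalveolar), /ʈʂ/ (retroflex), /tɕ/ (alveolo-palatal).
Voiced: /dz/ (alveolar), /dʒ/ (postalveolar), /ɖʐ/ (retroflex).
Every place of articulation has a voiced member except alveolo-palatal, where /dʑ/ would be expected.

alveolo-palatal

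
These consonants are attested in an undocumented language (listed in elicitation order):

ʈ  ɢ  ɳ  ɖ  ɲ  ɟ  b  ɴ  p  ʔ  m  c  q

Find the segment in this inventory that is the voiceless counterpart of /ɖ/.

/ʈ/

/ɖ/ is a voiced retroflex stop.
The voiceless counterpart is a voiceless retroflex stop — in this inventory, /ʈ/.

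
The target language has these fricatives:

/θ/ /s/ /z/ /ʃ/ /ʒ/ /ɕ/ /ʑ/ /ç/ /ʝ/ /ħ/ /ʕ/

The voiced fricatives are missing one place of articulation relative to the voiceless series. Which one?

dental

dental: voiceless /θ/, voiced —.
alveolar: voiceless /s/, voiced /z/.
postalveolar: voiceless /ʃ/, voiced /ʒ/.
alveolo-palatal: voiceless /ɕ/, voiced /ʑ/.
palatal: voiceless /ç/, voiced /ʝ/.
pharyngeal: voiceless /ħ/, voiced /ʕ/.
Every place of articulation has a voiced member except dental, where /ð/ would be expected.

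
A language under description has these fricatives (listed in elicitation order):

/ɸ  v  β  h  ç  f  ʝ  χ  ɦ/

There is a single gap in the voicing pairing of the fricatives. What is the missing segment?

/ʁ/

bilabial: voiceless /ɸ/, voiced /β/.
labiodental: voiceless /f/, voiced /v/.
palatal: voiceless /ç/, voiced /ʝ/.
uvular: voiceless /χ/, voiced —.
glottal: voiceless /h/, voiced /ɦ/.
The uvular row has no voiced member, so the gap is the voiced uvular fricative /ʁ/.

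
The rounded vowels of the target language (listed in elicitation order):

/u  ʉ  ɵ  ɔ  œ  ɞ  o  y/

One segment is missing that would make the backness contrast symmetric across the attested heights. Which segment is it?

high: front /y/, central /ʉ/, back /u/.
high-mid: front —, central /ɵ/, back /o/.
low-mid: front /œ/, central /ɞ/, back /ɔ/.
The high-mid row has no front member, so the gap is the high-mid front rounded vowel /ø/.

/ø/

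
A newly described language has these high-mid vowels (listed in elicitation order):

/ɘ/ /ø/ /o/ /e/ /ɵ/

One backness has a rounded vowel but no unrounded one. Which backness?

back

front: unrounded /e/, rounded /ø/.
central: unrounded /ɘ/, rounded /ɵ/.
back: unrounded —, rounded /o/.
Every backness has an unrounded member except back, where /ɤ/ would be expected.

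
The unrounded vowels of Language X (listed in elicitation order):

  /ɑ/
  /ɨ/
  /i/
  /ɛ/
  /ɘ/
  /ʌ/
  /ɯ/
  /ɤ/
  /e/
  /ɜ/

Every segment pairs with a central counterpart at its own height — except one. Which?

High: /i/ ~ /ɨ/ ~ /ɯ/
High-mid: /e/ ~ /ɘ/ ~ /ɤ/
Low-mid: /ɛ/ ~ /ɜ/ ~ /ʌ/
Low: only /ɑ/ (back); no central partner.
So /ɑ/ is the unpaired segment.

/ɑ/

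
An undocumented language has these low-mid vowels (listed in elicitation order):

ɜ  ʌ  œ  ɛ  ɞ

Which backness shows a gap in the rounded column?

back

Unrounded: /ɛ/ (front), /ɜ/ (central), /ʌ/ (back).
Rounded: /œ/ (front), /ɞ/ (central).
Every backness has a rounded member except back, where /ɔ/ would be expected.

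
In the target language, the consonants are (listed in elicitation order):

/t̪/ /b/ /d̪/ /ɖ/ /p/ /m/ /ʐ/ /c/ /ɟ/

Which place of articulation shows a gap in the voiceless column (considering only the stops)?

bilabial: voiceless /p/, voiced /b/.
dental: voiceless /t̪/, voiced /d̪/.
retroflex: voiceless —, voiced /ɖ/.
palatal: voiceless /c/, voiced /ɟ/.
Every place of articulation has a voiceless member except retroflex, where /ʈ/ would be expected.

retroflex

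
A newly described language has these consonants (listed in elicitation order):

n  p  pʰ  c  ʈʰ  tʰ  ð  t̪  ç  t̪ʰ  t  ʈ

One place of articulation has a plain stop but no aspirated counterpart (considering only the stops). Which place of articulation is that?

place of articulation  plain     aspirated
bilabial          p         pʰ      
dental            t̪        t̪ʰ     
alveolar          t         tʰ      
retroflex         ʈ         ʈʰ      
palatal           c         —       
Every place of articulation has an aspirated member except palatal, where /cʰ/ would be expected.

palatal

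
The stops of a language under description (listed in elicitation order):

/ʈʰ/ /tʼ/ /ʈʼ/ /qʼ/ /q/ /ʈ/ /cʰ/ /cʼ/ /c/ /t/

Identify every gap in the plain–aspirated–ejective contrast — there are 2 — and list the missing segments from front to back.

Plain: /t/ (alveolar), /ʈ/ (retroflex), /c/ (palatal), /q/ (uvular).
Aspirated: /ʈʰ/ (retroflex), /cʰ/ (palatal).
Ejective: /tʼ/ (alveolar), /ʈʼ/ (retroflex), /cʼ/ (palatal), /qʼ/ (uvular).
Gaps, from front to back: alveolar lacks aspirated (/tʰ/); uvular lacks aspirated (/qʰ/).

/tʰ/, /qʰ/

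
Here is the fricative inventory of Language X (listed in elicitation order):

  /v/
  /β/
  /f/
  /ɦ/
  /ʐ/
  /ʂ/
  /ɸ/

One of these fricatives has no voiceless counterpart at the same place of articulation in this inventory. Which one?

/ɦ/

Bilabial: /ɸ/ ~ /β/
Labiodental: /f/ ~ /v/
Retroflex: /ʂ/ ~ /ʐ/
Glottal: only /ɦ/ (voiced); no voiceless partner.
So /ɦ/ is the unpaired segment.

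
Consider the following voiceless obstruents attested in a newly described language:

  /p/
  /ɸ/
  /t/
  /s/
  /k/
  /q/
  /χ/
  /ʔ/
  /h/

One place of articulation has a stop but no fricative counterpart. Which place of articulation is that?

velar

Stop: /p/ (bilabial), /t/ (alveolar), /k/ (velar), /q/ (uvular), /ʔ/ (glottal).
Fricative: /ɸ/ (bilabial), /s/ (alveolar), /χ/ (uvular), /h/ (glottal).
Every place of articulation has a fricative member except velar, where /x/ would be expected.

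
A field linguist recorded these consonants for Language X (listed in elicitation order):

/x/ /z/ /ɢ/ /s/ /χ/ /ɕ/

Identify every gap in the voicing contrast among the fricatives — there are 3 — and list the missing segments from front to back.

/ʑ/, /ɣ/, /ʁ/

place of articulation  voiceless  voiced  
alveolar          s         z       
alveolo-palatal   ɕ         —       
velar             x         —       
uvular            χ         —       
Gaps, from front to back: alveolo-palatal lacks voiced (/ʑ/); velar lacks voiced (/ɣ/); uvular lacks voiced (/ʁ/).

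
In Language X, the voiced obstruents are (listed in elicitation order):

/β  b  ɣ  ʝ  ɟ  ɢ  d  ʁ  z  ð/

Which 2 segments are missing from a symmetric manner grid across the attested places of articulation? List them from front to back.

Stop: /b/ (bilabial), /d/ (alveolar), /ɟ/ (palatal), /ɢ/ (uvular).
Fricative: /β/ (bilabial), /ð/ (dental), /z/ (alveolar), /ʝ/ (palatal), /ɣ/ (velar), /ʁ/ (uvular).
Gaps, from front to back: dental lacks stop (/d̪/); velar lacks stop (/ɡ/).

/d̪/, /ɡ/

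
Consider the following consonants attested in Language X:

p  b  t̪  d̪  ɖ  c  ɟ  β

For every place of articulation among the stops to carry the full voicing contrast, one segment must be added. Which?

/ʈ/

Voiceless: /p/ (bilabial), /t̪/ (dental), /c/ (palatal).
Voiced: /b/ (bilabial), /d̪/ (dental), /ɖ/ (retroflex), /ɟ/ (palatal).
The retroflex row has no voiceless member, so the gap is the voiceless retroflex stop /ʈ/.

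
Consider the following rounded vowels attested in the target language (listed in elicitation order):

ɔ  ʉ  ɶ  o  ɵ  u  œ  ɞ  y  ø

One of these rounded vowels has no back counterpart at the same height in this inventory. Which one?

High: /y/ ~ /ʉ/ ~ /u/
High-mid: /ø/ ~ /ɵ/ ~ /o/
Low-mid: /œ/ ~ /ɞ/ ~ /ɔ/
Low: only /ɶ/ (front); no back partner.
So /ɶ/ is the unpaired segment.

/ɶ/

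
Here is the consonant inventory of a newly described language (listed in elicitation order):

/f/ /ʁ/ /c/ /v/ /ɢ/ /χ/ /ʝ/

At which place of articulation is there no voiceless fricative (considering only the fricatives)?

palatal

Voiceless: /f/ (labiodental), /χ/ (uvular).
Voiced: /v/ (labiodental), /ʝ/ (palatal), /ʁ/ (uvular).
Every place of articulation has a voiceless member except palatal, where /ç/ would be expected.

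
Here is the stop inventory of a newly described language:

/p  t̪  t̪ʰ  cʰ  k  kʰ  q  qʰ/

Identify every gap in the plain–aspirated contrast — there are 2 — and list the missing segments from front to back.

/pʰ/, /c/

place of articulation  plain     aspirated
bilabial          p         —       
dental            t̪        t̪ʰ     
palatal           —         cʰ      
velar             k         kʰ      
uvular            q         qʰ      
Gaps, from front to back: bilabial lacks aspirated (/pʰ/); palatal lacks plain (/c/).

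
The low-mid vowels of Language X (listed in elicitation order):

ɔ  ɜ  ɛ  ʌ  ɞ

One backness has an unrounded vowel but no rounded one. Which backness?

front

backness          unrounded  rounded 
front             ɛ         —       
central           ɜ         ɞ       
back              ʌ         ɔ       
Every backness has a rounded member except front, where /œ/ would be expected.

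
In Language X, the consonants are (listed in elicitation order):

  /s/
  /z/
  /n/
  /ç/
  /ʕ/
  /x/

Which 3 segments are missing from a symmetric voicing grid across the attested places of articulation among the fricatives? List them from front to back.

alveolar: voiceless /s/, voiced /z/.
palatal: voiceless /ç/, voiced —.
velar: voiceless /x/, voiced —.
pharyngeal: voiceless —, voiced /ʕ/.
Gaps, from front to back: palatal lacks voiced (/ʝ/); velar lacks voiced (/ɣ/); pharyngeal lacks voiceless (/ħ/).

/ʝ/, /ɣ/, /ħ/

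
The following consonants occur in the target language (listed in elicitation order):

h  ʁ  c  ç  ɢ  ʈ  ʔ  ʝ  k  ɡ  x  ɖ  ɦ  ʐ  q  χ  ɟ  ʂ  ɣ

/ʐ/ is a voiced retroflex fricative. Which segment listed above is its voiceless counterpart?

The voiceless counterpart is a voiceless retroflex fricative — in this inventory, /ʂ/.

/ʂ/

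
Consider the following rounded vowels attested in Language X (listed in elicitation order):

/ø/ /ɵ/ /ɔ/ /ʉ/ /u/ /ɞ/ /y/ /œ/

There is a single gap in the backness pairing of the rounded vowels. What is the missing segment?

high: front /y/, central /ʉ/, back /u/.
high-mid: front /ø/, central /ɵ/, back —.
low-mid: front /œ/, central /ɞ/, back /ɔ/.
The high-mid row has no back member, so the gap is the high-mid back rounded vowel /o/.

/o/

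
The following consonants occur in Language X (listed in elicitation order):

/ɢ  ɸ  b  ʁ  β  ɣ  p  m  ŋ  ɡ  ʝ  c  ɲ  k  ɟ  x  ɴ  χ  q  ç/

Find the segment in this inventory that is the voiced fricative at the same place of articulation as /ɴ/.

/ʁ/

/ɴ/ is an uvular nasal.
The voiced fricative at the same place is a voiced uvular fricative — in this inventory, /ʁ/.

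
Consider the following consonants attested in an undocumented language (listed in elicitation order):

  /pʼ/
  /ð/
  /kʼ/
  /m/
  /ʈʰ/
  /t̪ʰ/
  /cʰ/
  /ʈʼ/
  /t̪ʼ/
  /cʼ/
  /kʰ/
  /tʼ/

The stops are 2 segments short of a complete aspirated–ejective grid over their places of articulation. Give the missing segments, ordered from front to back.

/pʰ/, /tʰ/

bilabial: aspirated —, ejective /pʼ/.
dental: aspirated /t̪ʰ/, ejective /t̪ʼ/.
alveolar: aspirated —, ejective /tʼ/.
retroflex: aspirated /ʈʰ/, ejective /ʈʼ/.
palatal: aspirated /cʰ/, ejective /cʼ/.
velar: aspirated /kʰ/, ejective /kʼ/.
Gaps, from front to back: bilabial lacks aspirated (/pʰ/); alveolar lacks aspirated (/tʰ/).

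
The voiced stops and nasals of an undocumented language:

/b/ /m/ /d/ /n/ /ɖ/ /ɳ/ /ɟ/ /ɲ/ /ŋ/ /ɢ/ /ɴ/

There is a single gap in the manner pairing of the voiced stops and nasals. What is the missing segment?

place of articulation  oral stop  nasal   
bilabial          b         m       
alveolar          d         n       
retroflex         ɖ         ɳ       
palatal           ɟ         ɲ       
velar             —         ŋ       
uvular            ɢ         ɴ       
The velar row has no oral stop member, so the gap is the velar oral stop /ɡ/.

/ɡ/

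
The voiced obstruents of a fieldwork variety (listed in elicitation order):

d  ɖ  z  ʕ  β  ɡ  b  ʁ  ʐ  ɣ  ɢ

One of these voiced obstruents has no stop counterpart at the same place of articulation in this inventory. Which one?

Bilabial: /b/ ~ /β/
Alveolar: /d/ ~ /z/
Retroflex: /ɖ/ ~ /ʐ/
Velar: /ɡ/ ~ /ɣ/
Uvular: /ɢ/ ~ /ʁ/
Pharyngeal: only /ʕ/ (fricative); no stop partner.
So /ʕ/ is the unpaired segment.

/ʕ/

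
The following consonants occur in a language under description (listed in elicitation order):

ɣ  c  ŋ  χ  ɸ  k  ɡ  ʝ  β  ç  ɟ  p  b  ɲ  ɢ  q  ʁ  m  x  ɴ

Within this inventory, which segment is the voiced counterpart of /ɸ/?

/ɸ/ is a voiceless bilabial fricative.
The voiced counterpart is a voiced bilabial fricative — in this inventory, /β/.

/β/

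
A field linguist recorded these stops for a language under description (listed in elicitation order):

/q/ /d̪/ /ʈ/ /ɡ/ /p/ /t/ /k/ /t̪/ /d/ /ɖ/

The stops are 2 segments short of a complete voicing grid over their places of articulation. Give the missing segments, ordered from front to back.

bilabial: voiceless /p/, voiced —.
dental: voiceless /t̪/, voiced /d̪/.
alveolar: voiceless /t/, voiced /d/.
retroflex: voiceless /ʈ/, voiced /ɖ/.
velar: voiceless /k/, voiced /ɡ/.
uvular: voiceless /q/, voiced —.
Gaps, from front to back: bilabial lacks voiced (/b/); uvular lacks voiced (/ɢ/).

/b/, /ɢ/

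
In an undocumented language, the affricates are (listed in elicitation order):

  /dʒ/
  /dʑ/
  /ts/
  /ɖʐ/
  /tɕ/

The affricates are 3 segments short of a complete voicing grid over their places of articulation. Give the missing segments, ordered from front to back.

alveolar: voiceless /ts/, voiced —.
postalveolar: voiceless —, voiced /dʒ/.
retroflex: voiceless —, voiced /ɖʐ/.
alveolo-palatal: voiceless /tɕ/, voiced /dʑ/.
Gaps, from front to back: alveolar lacks voiced (/dz/); postalveolar lacks voiceless (/tʃ/); retroflex lacks voiceless (/ʈʂ/).

/dz/, /tʃ/, /ʈʂ/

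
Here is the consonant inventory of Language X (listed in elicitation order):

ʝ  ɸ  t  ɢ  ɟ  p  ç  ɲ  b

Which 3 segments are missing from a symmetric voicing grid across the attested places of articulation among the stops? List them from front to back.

/d/, /c/, /q/

bilabial: voiceless /p/, voiced /b/.
alveolar: voiceless /t/, voiced —.
palatal: voiceless —, voiced /ɟ/.
uvular: voiceless —, voiced /ɢ/.
Gaps, from front to back: alveolar lacks voiced (/d/); palatal lacks voiceless (/c/); uvular lacks voiceless (/q/).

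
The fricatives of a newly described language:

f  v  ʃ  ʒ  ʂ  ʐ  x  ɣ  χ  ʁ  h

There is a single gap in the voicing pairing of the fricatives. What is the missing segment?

labiodental: voiceless /f/, voiced /v/.
postalveolar: voiceless /ʃ/, voiced /ʒ/.
retroflex: voiceless /ʂ/, voiced /ʐ/.
velar: voiceless /x/, voiced /ɣ/.
uvular: voiceless /χ/, voiced /ʁ/.
glottal: voiceless /h/, voiced —.
The glottal row has no voiced member, so the gap is the voiced glottal fricative /ɦ/.

/ɦ/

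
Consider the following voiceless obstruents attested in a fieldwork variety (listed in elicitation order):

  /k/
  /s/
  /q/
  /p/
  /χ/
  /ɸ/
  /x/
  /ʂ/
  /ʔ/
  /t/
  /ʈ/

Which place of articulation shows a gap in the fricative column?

Stop: /p/ (bilabial), /t/ (alveolar), /ʈ/ (retroflex), /k/ (velar), /q/ (uvular), /ʔ/ (glottal).
Fricative: /ɸ/ (bilabial), /s/ (alveolar), /ʂ/ (retroflex), /x/ (velar), /χ/ (uvular).
Every place of articulation has a fricative member except glottal, where /h/ would be expected.

glottal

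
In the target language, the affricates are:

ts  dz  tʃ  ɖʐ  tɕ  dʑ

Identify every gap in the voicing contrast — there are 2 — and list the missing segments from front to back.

place of articulation  voiceless  voiced  
alveolar          ts        dz      
postalveolar      tʃ        —       
retroflex         —         ɖʐ      
alveolo-palatal   tɕ        dʑ      
Gaps, from front to back: postalveolar lacks voiced (/dʒ/); retroflex lacks voiceless (/ʈʂ/).

/dʒ/, /ʈʂ/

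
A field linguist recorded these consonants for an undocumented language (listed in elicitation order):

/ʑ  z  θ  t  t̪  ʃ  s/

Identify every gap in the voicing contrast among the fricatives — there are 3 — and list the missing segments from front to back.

/ð/, /ʒ/, /ɕ/

Voiceless: /θ/ (dental), /s/ (alveolar), /ʃ/ (postalveolar).
Voiced: /z/ (alveolar), /ʑ/ (alveolo-palatal).
Gaps, from front to back: dental lacks voiced (/ð/); postalveolar lacks voiced (/ʒ/); alveolo-palatal lacks voiceless (/ɕ/).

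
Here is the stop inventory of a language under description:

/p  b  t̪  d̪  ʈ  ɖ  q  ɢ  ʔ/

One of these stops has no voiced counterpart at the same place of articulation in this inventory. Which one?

/ʔ/

Bilabial: /p/ ~ /b/
Dental: /t̪/ ~ /d̪/
Retroflex: /ʈ/ ~ /ɖ/
Uvular: /q/ ~ /ɢ/
Glottal: only /ʔ/ (voiceless); no voiced partner.
So /ʔ/ is the unpaired segment.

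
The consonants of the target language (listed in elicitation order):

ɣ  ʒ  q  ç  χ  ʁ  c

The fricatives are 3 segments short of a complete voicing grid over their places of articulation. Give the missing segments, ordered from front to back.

place of articulation  voiceless  voiced  
postalveolar      —         ʒ       
palatal           ç         —       
velar             —         ɣ       
uvular            χ         ʁ       
Gaps, from front to back: postalveolar lacks voiceless (/ʃ/); palatal lacks voiced (/ʝ/); velar lacks voiceless (/x/).

/ʃ/, /ʝ/, /x/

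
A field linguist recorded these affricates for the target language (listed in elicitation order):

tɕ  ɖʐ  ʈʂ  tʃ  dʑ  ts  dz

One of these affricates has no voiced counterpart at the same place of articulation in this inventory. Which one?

Alveolar: /ts/ ~ /dz/
Retroflex: /ʈʂ/ ~ /ɖʐ/
Alveolo-palatal: /tɕ/ ~ /dʑ/
Postalveolar: only /tʃ/ (voiceless); no voiced partner.
So /tʃ/ is the unpaired segment.

/tʃ/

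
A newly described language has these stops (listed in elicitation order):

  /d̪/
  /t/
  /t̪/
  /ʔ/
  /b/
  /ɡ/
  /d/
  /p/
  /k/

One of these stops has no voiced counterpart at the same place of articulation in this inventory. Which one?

/ʔ/

Bilabial: /p/ ~ /b/
Dental: /t̪/ ~ /d̪/
Alveolar: /t/ ~ /d/
Velar: /k/ ~ /ɡ/
Glottal: only /ʔ/ (voiceless); no voiced partner.
So /ʔ/ is the unpaired segment.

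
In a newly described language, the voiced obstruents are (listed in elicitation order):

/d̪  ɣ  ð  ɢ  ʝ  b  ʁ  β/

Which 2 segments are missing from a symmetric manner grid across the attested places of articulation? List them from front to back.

Stop: /b/ (bilabial), /d̪/ (dental), /ɢ/ (uvular).
Fricative: /β/ (bilabial), /ð/ (dental), /ʝ/ (palatal), /ɣ/ (velar), /ʁ/ (uvular).
Gaps, from front to back: palatal lacks stop (/ɟ/); velar lacks stop (/ɡ/).

/ɟ/, /ɡ/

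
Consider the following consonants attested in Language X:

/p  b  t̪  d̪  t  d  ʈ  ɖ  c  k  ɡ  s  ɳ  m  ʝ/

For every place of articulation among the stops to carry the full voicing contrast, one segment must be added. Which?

/ɟ/

place of articulation  voiceless  voiced  
bilabial          p         b       
dental            t̪        d̪      
alveolar          t         d       
retroflex         ʈ         ɖ       
palatal           c         —       
velar             k         ɡ       
The palatal row has no voiced member, so the gap is the voiced palatal stop /ɟ/.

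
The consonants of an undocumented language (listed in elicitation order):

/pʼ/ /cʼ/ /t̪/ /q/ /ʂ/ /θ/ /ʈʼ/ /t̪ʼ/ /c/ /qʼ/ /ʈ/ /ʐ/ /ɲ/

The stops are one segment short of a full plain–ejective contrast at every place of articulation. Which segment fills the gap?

place of articulation  plain     ejective
bilabial          —         pʼ      
dental            t̪        t̪ʼ     
retroflex         ʈ         ʈʼ      
palatal           c         cʼ      
uvular            q         qʼ      
The bilabial row has no plain member, so the gap is the plain bilabial stop /p/.

/p/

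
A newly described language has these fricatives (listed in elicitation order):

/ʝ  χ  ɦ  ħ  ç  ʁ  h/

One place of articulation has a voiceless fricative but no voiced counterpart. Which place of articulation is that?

pharyngeal

palatal: voiceless /ç/, voiced /ʝ/.
uvular: voiceless /χ/, voiced /ʁ/.
pharyngeal: voiceless /ħ/, voiced —.
glottal: voiceless /h/, voiced /ɦ/.
Every place of articulation has a voiced member except pharyngeal, where /ʕ/ would be expected.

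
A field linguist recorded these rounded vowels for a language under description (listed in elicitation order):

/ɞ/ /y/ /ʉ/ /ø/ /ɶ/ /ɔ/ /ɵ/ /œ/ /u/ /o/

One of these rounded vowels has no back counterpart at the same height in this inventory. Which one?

High: /y/ ~ /ʉ/ ~ /u/
High-mid: /ø/ ~ /ɵ/ ~ /o/
Low-mid: /œ/ ~ /ɞ/ ~ /ɔ/
Low: only /ɶ/ (front); no back partner.
So /ɶ/ is the unpaired segment.

/ɶ/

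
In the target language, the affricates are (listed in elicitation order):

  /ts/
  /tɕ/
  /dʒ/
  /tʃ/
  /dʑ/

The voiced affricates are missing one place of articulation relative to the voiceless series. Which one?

place of articulation  voiceless  voiced  
alveolar          ts        —       
postalveolar      tʃ        dʒ      
alveolo-palatal   tɕ        dʑ      
Every place of articulation has a voiced member except alveolar, where /dz/ would be expected.

alveolar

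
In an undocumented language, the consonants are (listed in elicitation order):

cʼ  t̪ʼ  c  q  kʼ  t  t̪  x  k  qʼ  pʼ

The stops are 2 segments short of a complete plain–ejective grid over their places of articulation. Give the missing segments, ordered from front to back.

/p/, /tʼ/

bilabial: plain —, ejective /pʼ/.
dental: plain /t̪/, ejective /t̪ʼ/.
alveolar: plain /t/, ejective —.
palatal: plain /c/, ejective /cʼ/.
velar: plain /k/, ejective /kʼ/.
uvular: plain /q/, ejective /qʼ/.
Gaps, from front to back: bilabial lacks plain (/p/); alveolar lacks ejective (/tʼ/).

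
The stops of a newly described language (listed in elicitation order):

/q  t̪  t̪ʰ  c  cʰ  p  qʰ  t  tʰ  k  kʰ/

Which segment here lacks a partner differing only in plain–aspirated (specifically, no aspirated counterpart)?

/p/

Dental: /t̪/ ~ /t̪ʰ/
Alveolar: /t/ ~ /tʰ/
Palatal: /c/ ~ /cʰ/
Velar: /k/ ~ /kʰ/
Uvular: /q/ ~ /qʰ/
Bilabial: only /p/ (plain); no aspirated partner.
So /p/ is the unpaired segment.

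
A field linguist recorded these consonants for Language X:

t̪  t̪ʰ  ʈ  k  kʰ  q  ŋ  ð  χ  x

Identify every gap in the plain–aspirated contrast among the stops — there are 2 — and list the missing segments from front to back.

/ʈʰ/, /qʰ/

place of articulation  plain     aspirated
dental            t̪        t̪ʰ     
retroflex         ʈ         —       
velar             k         kʰ      
uvular            q         —       
Gaps, from front to back: retroflex lacks aspirated (/ʈʰ/); uvular lacks aspirated (/qʰ/).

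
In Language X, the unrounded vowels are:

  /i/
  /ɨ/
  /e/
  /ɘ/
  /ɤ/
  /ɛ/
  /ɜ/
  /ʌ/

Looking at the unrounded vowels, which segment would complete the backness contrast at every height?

/ɯ/

high: front /i/, central /ɨ/, back —.
high-mid: front /e/, central /ɘ/, back /ɤ/.
low-mid: front /ɛ/, central /ɜ/, back /ʌ/.
The high row has no back member, so the gap is the high back unrounded vowel /ɯ/.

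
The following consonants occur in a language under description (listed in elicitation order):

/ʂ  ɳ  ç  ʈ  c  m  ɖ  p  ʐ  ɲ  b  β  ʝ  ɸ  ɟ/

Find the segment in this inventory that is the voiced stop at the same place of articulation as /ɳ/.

/ɖ/

/ɳ/ is a retroflex nasal.
The voiced stop at the same place is a voiced retroflex stop — in this inventory, /ɖ/.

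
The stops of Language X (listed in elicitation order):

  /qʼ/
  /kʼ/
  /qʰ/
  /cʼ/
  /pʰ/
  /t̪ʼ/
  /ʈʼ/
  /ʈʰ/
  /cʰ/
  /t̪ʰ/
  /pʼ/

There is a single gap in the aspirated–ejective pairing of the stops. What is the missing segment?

/kʰ/

Aspirated: /pʰ/ (bilabial), /t̪ʰ/ (dental), /ʈʰ/ (retroflex), /cʰ/ (palatal), /qʰ/ (uvular).
Ejective: /pʼ/ (bilabial), /t̪ʼ/ (dental), /ʈʼ/ (retroflex), /cʼ/ (palatal), /kʼ/ (velar), /qʼ/ (uvular).
The velar row has no aspirated member, so the gap is the aspirated velar stop /kʰ/.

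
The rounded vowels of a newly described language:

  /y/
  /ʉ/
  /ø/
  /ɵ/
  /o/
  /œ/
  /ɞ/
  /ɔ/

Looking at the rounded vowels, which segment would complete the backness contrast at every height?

/u/

Front: /y/ (high), /ø/ (high-mid), /œ/ (low-mid).
Central: /ʉ/ (high), /ɵ/ (high-mid), /ɞ/ (low-mid).
Back: /o/ (high-mid), /ɔ/ (low-mid).
The high row has no back member, so the gap is the high back rounded vowel /u/.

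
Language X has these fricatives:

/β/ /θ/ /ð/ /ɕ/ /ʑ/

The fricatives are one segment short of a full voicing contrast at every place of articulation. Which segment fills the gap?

Voiceless: /θ/ (dental), /ɕ/ (alveolo-palatal).
Voiced: /β/ (bilabial), /ð/ (dental), /ʑ/ (alveolo-palatal).
The bilabial row has no voiceless member, so the gap is the voiceless bilabial fricative /ɸ/.

/ɸ/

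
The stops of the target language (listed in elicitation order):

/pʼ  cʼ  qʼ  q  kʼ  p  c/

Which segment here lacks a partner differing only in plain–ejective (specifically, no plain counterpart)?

/kʼ/

Bilabial: /p/ ~ /pʼ/
Palatal: /c/ ~ /cʼ/
Uvular: /q/ ~ /qʼ/
Velar: only /kʼ/ (ejective); no plain partner.
So /kʼ/ is the unpaired segment.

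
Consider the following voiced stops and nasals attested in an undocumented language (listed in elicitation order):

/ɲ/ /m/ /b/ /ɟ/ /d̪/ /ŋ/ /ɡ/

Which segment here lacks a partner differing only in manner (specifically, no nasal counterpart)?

Bilabial: /b/ ~ /m/
Palatal: /ɟ/ ~ /ɲ/
Velar: /ɡ/ ~ /ŋ/
Dental: only /d̪/ (oral stop); no nasal partner.
So /d̪/ is the unpaired segment.

/d̪/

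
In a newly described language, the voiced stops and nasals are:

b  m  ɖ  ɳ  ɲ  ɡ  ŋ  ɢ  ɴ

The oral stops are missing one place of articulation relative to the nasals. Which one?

place of articulation  oral stop  nasal   
bilabial          b         m       
retroflex         ɖ         ɳ       
palatal           —         ɲ       
velar             ɡ         ŋ       
uvular            ɢ         ɴ       
Every place of articulation has an oral stop member except palatal, where /ɟ/ would be expected.

palatal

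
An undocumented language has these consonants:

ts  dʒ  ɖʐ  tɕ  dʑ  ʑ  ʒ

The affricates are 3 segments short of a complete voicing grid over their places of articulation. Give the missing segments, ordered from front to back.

Voiceless: /ts/ (alveolar), /tɕ/ (alveolo-palatal).
Voiced: /dʒ/ (postalveolar), /ɖʐ/ (retroflex), /dʑ/ (alveolo-palatal).
Gaps, from front to back: alveolar lacks voiced (/dz/); postalveolar lacks voiceless (/tʃ/); retroflex lacks voiceless (/ʈʂ/).

/dz/, /tʃ/, /ʈʂ/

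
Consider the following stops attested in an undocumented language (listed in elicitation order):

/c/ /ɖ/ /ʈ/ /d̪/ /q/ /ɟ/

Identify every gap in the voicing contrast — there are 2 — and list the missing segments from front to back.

Voiceless: /ʈ/ (retroflex), /c/ (palatal), /q/ (uvular).
Voiced: /d̪/ (dental), /ɖ/ (retroflex), /ɟ/ (palatal).
Gaps, from front to back: dental lacks voiceless (/t̪/); uvular lacks voiced (/ɢ/).

/t̪/, /ɢ/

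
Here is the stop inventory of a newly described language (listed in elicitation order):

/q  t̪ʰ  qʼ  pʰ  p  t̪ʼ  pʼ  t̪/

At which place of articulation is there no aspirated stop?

place of articulation  plain     aspirated  ejective
bilabial          p         pʰ        pʼ      
dental            t̪        t̪ʰ       t̪ʼ     
uvular            q         —         qʼ      
Every place of articulation has an aspirated member except uvular, where /qʰ/ would be expected.

uvular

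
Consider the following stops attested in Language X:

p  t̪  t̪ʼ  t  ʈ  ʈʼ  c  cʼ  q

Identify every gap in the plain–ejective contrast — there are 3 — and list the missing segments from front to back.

bilabial: plain /p/, ejective —.
dental: plain /t̪/, ejective /t̪ʼ/.
alveolar: plain /t/, ejective —.
retroflex: plain /ʈ/, ejective /ʈʼ/.
palatal: plain /c/, ejective /cʼ/.
uvular: plain /q/, ejective —.
Gaps, from front to back: bilabial lacks ejective (/pʼ/); alveolar lacks ejective (/tʼ/); uvular lacks ejective (/qʼ/).

/pʼ/, /tʼ/, /qʼ/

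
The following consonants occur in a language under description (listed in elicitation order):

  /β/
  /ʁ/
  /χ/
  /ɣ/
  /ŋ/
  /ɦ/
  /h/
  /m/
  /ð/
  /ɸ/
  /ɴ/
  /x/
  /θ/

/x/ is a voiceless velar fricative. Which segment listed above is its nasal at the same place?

The nasal at the same place is a velar nasal — in this inventory, /ŋ/.

/ŋ/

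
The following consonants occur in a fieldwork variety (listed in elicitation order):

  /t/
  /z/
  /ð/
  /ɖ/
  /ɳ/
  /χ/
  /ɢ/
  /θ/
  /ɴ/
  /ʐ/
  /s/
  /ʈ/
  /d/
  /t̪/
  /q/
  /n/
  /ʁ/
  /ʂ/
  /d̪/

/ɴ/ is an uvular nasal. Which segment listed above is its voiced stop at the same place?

The voiced stop at the same place is a voiced uvular stop — in this inventory, /ɢ/.

/ɢ/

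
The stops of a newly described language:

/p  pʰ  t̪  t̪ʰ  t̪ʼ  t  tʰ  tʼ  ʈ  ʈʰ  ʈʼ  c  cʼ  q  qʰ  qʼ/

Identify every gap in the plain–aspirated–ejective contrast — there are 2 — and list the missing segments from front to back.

place of articulation  plain     aspirated  ejective
bilabial          p         pʰ        —       
dental            t̪        t̪ʰ       t̪ʼ     
alveolar          t         tʰ        tʼ      
retroflex         ʈ         ʈʰ        ʈʼ      
palatal           c         —         cʼ      
uvular            q         qʰ        qʼ      
Gaps, from front to back: bilabial lacks ejective (/pʼ/); palatal lacks aspirated (/cʰ/).

/pʼ/, /cʰ/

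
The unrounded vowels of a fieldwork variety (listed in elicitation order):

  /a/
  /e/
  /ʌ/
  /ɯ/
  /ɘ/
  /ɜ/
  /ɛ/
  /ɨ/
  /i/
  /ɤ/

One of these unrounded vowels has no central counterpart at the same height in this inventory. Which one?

High: /i/ ~ /ɨ/ ~ /ɯ/
High-mid: /e/ ~ /ɘ/ ~ /ɤ/
Low-mid: /ɛ/ ~ /ɜ/ ~ /ʌ/
Low: only /a/ (front); no central partner.
So /a/ is the unpaired segment.

/a/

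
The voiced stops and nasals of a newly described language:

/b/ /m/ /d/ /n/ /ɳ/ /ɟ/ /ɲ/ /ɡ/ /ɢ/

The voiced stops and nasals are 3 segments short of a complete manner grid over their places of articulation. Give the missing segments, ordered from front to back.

Oral stop: /b/ (bilabial), /d/ (alveolar), /ɟ/ (palatal), /ɡ/ (velar), /ɢ/ (uvular).
Nasal: /m/ (bilabial), /n/ (alveolar), /ɳ/ (retroflex), /ɲ/ (palatal).
Gaps, from front to back: retroflex lacks oral stop (/ɖ/); velar lacks nasal (/ŋ/); uvular lacks nasal (/ɴ/).

/ɖ/, /ŋ/, /ɴ/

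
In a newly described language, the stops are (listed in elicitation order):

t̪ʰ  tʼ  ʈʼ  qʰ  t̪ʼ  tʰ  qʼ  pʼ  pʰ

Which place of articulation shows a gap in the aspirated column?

retroflex

place of articulation  aspirated  ejective
bilabial          pʰ        pʼ      
dental            t̪ʰ       t̪ʼ     
alveolar          tʰ        tʼ      
retroflex         —         ʈʼ      
uvular            qʰ        qʼ      
Every place of articulation has an aspirated member except retroflex, where /ʈʰ/ would be expected.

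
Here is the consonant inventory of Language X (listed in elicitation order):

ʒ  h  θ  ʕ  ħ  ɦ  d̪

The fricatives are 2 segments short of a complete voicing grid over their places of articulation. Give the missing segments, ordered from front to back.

place of articulation  voiceless  voiced  
dental            θ         —       
postalveolar      —         ʒ       
pharyngeal        ħ         ʕ       
glottal           h         ɦ       
Gaps, from front to back: dental lacks voiced (/ð/); postalveolar lacks voiceless (/ʃ/).

/ð/, /ʃ/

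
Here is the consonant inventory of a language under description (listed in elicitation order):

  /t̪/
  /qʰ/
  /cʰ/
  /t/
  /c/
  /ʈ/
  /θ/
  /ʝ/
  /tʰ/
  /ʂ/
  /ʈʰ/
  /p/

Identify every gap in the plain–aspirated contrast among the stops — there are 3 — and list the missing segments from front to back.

/pʰ/, /t̪ʰ/, /q/

Plain: /p/ (bilabial), /t̪/ (dental), /t/ (alveolar), /ʈ/ (retroflex), /c/ (palatal).
Aspirated: /tʰ/ (alveolar), /ʈʰ/ (retroflex), /cʰ/ (palatal), /qʰ/ (uvular).
Gaps, from front to back: bilabial lacks aspirated (/pʰ/); dental lacks aspirated (/t̪ʰ/); uvular lacks plain (/q/).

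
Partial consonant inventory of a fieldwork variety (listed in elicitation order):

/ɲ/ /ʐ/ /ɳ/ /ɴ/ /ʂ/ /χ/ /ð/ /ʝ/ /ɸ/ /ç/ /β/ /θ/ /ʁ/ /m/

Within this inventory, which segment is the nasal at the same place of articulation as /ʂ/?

/ɳ/

/ʂ/ is a voiceless retroflex fricative.
The nasal at the same place is a retroflex nasal — in this inventory, /ɳ/.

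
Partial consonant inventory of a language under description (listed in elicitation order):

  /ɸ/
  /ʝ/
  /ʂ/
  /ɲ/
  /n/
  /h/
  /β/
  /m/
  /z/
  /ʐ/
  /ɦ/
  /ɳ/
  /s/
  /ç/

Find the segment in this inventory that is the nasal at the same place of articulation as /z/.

/n/

/z/ is a voiced alveolar fricative.
The nasal at the same place is an alveolar nasal — in this inventory, /n/.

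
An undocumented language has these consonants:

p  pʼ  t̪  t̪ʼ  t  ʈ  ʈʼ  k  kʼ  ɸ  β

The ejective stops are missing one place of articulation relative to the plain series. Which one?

alveolar

place of articulation  plain     ejective
bilabial          p         pʼ      
dental            t̪        t̪ʼ     
alveolar          t         —       
retroflex         ʈ         ʈʼ      
velar             k         kʼ      
Every place of articulation has an ejective member except alveolar, where /tʼ/ would be expected.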